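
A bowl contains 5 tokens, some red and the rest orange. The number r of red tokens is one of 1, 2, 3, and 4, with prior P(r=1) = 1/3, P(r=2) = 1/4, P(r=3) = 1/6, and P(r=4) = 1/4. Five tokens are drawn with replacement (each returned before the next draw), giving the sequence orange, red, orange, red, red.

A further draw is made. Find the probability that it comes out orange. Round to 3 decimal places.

Compute the likelihood of the observed sequence for each case: P(data | r = 1) = (4/5)(1/5)(4/5)(1/5)(1/5) = 0.00512; P(data | r = 2) = (3/5)(2/5)(3/5)(2/5)(2/5) = 0.02304; P(data | r = 3) = (2/5)(3/5)(2/5)(3/5)(3/5) = 0.03456; P(data | r = 4) = (1/5)(4/5)(1/5)(4/5)(4/5) = 0.02048.
Multiplying each by its prior: 1/3 · 0.00512 = 0.0017067, 1/4 · 0.02304 = 0.00576, 1/6 · 0.03456 = 0.00576, 1/4 · 0.02048 = 0.00512; these sum to 0.018347.
Normalising, the posterior is P(r = 1 | data) = 0.093023, P(r = 2 | data) = 0.31395, P(r = 3 | data) = 0.31395, P(r = 4 | data) = 0.27907.
The predictive probability is P(orange next | data) = (4/5)(0.093023) + (3/5)(0.31395) + (2/5)(0.31395) + (1/5)(0.27907) = 0.44419.

0.444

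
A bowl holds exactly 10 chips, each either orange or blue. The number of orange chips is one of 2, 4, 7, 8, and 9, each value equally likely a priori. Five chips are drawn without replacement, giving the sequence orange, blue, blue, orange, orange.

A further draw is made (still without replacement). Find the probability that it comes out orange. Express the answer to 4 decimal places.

For each hypothesis, P(data | H) works out to: P(data | r = 2) = (2/10)(8/9)(7/8)(1/7)(0/6) = 0; P(data | r = 4) = (4/10)(6/9)(5/8)(3/7)(2/6) = 0.02381; P(data | r = 7) = (7/10)(3/9)(2/8)(6/7)(5/6) = 0.041667; P(data | r = 8) = (8/10)(2/9)(1/8)(7/7)(6/6) = 0.022222; P(data | r = 9) = (9/10)(1/9)(0/8) = 0.
Multiplying each by its prior: 1/5 · 0 = 0, 1/5 · 0.02381 = 0.0047619, 1/5 · 0.041667 = 0.0083333, 1/5 · 0.022222 = 0.0044444, 1/5 · 0 = 0; with total 0.01754.
Normalising, the posterior is P(r = 2 | data) = 0, P(r = 4 | data) = 0.27149, P(r = 7 | data) = 0.47511, P(r = 8 | data) = 0.25339, P(r = 9 | data) = 0.
The predictive probability is P(orange next | data) = (1/5)(0.27149) + (4/5)(0.47511) + (1)(0.25339) = 0.68778.

0.6878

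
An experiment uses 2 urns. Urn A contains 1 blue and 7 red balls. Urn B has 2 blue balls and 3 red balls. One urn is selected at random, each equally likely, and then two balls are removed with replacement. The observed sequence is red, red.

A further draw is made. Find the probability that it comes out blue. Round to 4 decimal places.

Compute the likelihood of the observed sequence for each case: P(data | urn A) = (7/8)(7/8) = 0.76562; P(data | urn B) = (3/5)(3/5) = 0.36.
Multiplying each by its prior: 1/2 · 0.76562 = 0.38281, 1/2 · 0.36 = 0.18; these sum to 0.56281.
Normalising, the posterior is P(urn A | data) = 0.68018, P(urn B | data) = 0.31982.
So P(blue next | data) = Σ P(blue next | H) P(H | data) = (1/8)(0.68018) + (2/5)(0.31982) = 0.21295.

0.2130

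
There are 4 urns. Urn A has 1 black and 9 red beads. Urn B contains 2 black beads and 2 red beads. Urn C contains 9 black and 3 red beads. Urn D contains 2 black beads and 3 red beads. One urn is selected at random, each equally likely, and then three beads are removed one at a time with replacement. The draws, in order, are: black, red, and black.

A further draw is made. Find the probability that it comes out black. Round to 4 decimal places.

Under each hypothesis, the probability of the observed sequence is: P(data | urn A) = (1/10)(9/10)(1/10) = 0.009; P(data | urn B) = (2/4)(2/4)(2/4) = 0.125; P(data | urn C) = (9/12)(3/12)(9/12) = 0.14062; P(data | urn D) = (2/5)(3/5)(2/5) = 0.096.
Multiplying each by its prior: 1/4 · 0.009 = 0.00225, 1/4 · 0.125 = 0.03125, 1/4 · 0.14062 = 0.035156, 1/4 · 0.096 = 0.024; summing to 0.092656.
Dividing through by the total gives posterior P(urn A | data) = 0.024283, P(urn B | data) = 0.33727, P(urn C | data) = 0.37943, P(urn D | data) = 0.25902.
So P(black next | data) = Σ P(black next | H) P(H | data) = (1/10)(0.024283) + (1/2)(0.33727) + (3/4)(0.37943) + (2/5)(0.25902) = 0.55924.

0.5592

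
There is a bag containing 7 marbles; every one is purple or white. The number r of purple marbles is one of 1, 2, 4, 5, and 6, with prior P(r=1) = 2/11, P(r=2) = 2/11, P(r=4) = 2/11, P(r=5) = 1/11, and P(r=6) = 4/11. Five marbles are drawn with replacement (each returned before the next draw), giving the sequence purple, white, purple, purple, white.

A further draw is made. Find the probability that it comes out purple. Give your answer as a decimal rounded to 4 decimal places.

The likelihood of the observed sequence under each hypothesis: P(data | r = 1) = (1/7)(6/7)(1/7)(1/7)(6/7) = 0.002142; P(data | r = 2) = (2/7)(5/7)(2/7)(2/7)(5/7) = 0.0119; P(data | r = 4) = (4/7)(3/7)(4/7)(4/7)(3/7) = 0.034271; P(data | r = 5) = (5/7)(2/7)(5/7)(5/7)(2/7) = 0.02975; P(data | r = 6) = (6/7)(1/7)(6/7)(6/7)(1/7) = 0.012852.
Weighting by the prior gives 2/11 · 0.002142 = 0.00038945, 2/11 · 0.0119 = 0.0021636, 2/11 · 0.034271 = 0.0062312, 1/11 · 0.02975 = 0.0027045, 4/11 · 0.012852 = 0.0046734; summing to 0.016162.
Dividing through by the total gives posterior P(r = 1 | data) = 0.024096, P(r = 2 | data) = 0.13387, P(r = 4 | data) = 0.38554, P(r = 5 | data) = 0.16734, P(r = 6 | data) = 0.28916.
The predictive probability is P(purple next | data) = (1/7)(0.024096) + (2/7)(0.13387) + (4/7)(0.38554) + (5/7)(0.16734) + (6/7)(0.28916) = 0.62937.

0.6294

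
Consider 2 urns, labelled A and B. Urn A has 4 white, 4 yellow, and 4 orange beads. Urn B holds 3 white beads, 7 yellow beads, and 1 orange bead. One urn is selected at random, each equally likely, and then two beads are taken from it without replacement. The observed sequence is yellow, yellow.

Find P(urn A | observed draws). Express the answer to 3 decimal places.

Compute the likelihood of the observed sequence for each case: P(data | urn A) = (4/12)(3/11) = 1/11; P(data | urn B) = (7/11)(6/10) = 21/55.
Multiplying each by its prior: 1/2 · 1/11 = 1/22, 1/2 · 21/55 = 21/110; these sum to 13/55.
So P(urn A | data) = (1/22) / (13/55) = 5/26.

0.192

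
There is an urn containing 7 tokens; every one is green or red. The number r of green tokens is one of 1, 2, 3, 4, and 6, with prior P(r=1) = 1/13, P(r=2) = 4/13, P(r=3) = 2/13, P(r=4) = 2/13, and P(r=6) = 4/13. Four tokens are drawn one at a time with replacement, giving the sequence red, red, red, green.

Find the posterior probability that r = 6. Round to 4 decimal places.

Under each hypothesis, the probability of the observed sequence is: P(data | r = 1) = (6/7)(6/7)(6/7)(1/7) = 0.089963; P(data | r = 2) = (5/7)(5/7)(5/7)(2/7) = 0.10412; P(data | r = 3) = (4/7)(4/7)(4/7)(3/7) = 0.079967; P(data | r = 4) = (3/7)(3/7)(3/7)(4/7) = 0.044981; P(data | r = 6) = (1/7)(1/7)(1/7)(6/7) = 0.002499.
Weighting by the prior gives 1/13 · 0.089963 = 0.0069202, 4/13 · 0.10412 = 0.032038, 2/13 · 0.079967 = 0.012303, 2/13 · 0.044981 = 0.0069202, 4/13 · 0.002499 = 0.00076891; with total 0.05895.
Therefore the posterior P(r = 6 | data) = (0.00076891) / (0.05895) = 0.013043.

0.0130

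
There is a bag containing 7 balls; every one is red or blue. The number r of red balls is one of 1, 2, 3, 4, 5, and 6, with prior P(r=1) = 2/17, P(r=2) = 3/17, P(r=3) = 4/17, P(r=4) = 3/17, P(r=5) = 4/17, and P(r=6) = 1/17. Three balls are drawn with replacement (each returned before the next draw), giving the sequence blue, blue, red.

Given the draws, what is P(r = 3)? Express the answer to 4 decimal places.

For each hypothesis, P(data | H) works out to: P(data | r = 1) = (6/7)(6/7)(1/7) = 0.10496; P(data | r = 2) = (5/7)(5/7)(2/7) = 0.14577; P(data | r = 3) = (4/7)(4/7)(3/7) = 0.13994; P(data | r = 4) = (3/7)(3/7)(4/7) = 0.10496; P(data | r = 5) = (2/7)(2/7)(5/7) = 0.058309; P(data | r = 6) = (1/7)(1/7)(6/7) = 0.017493.
The prior-weighted likelihoods are 2/17 · 0.10496 = 0.012348, 3/17 · 0.14577 = 0.025725, 4/17 · 0.13994 = 0.032927, 3/17 · 0.10496 = 0.018522, 4/17 · 0.058309 = 0.01372, 1/17 · 0.017493 = 0.001029; these sum to 0.10427.
So P(r = 3 | data) = (0.032927) / (0.10427) = 0.31579.

0.3158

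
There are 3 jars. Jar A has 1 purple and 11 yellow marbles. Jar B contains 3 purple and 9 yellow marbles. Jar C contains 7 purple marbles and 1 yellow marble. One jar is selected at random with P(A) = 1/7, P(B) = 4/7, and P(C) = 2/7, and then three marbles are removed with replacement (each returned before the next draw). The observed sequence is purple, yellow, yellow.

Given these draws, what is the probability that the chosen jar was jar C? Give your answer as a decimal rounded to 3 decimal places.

Under each hypothesis, the probability of the observed sequence is: P(data | jar A) = (1/12)(11/12)(11/12) = 0.070023; P(data | jar B) = (3/12)(9/12)(9/12) = 0.14062; P(data | jar C) = (7/8)(1/8)(1/8) = 0.013672.
Multiplying each by its prior: 1/7 · 0.070023 = 0.010003, 4/7 · 0.14062 = 0.080357, 2/7 · 0.013672 = 0.0039062; with total 0.094267.
So P(jar C | data) = (0.0039062) / (0.094267) = 0.041438.

0.041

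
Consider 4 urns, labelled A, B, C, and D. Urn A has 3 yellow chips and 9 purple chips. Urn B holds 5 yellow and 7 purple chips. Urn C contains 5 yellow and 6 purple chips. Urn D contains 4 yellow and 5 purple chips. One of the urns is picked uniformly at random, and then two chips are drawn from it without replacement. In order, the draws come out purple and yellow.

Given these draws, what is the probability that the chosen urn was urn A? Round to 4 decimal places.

For each hypothesis, P(data | H) works out to: P(data | urn A) = (9/12)(3/11) = 9/44; P(data | urn B) = (7/12)(5/11) = 35/132; P(data | urn C) = (6/11)(5/10) = 3/11; P(data | urn D) = (5/9)(4/8) = 5/18.
Weighting by the prior gives 1/4 · 9/44 = 9/176, 1/4 · 35/132 = 35/528, 1/4 · 3/11 = 3/44, 1/4 · 5/18 = 5/72; with total 101/396.
Therefore the posterior P(urn A | data) = (9/176) / (101/396) = 81/404.

0.2005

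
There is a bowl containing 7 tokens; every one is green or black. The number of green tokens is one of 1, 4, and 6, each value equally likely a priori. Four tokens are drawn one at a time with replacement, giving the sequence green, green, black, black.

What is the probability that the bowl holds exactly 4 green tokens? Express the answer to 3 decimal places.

0.667

The likelihood of the observed sequence under each hypothesis: P(data | r = 1) = (1/7)(1/7)(6/7)(6/7) = 0.014994; P(data | r = 4) = (4/7)(4/7)(3/7)(3/7) = 0.059975; P(data | r = 6) = (6/7)(6/7)(1/7)(1/7) = 0.014994.
Weighting by the prior gives 1/3 · 0.014994 = 0.0049979, 1/3 · 0.059975 = 0.019992, 1/3 · 0.014994 = 0.0049979; these sum to 0.029988.
So P(r = 4 | data) = (0.019992) / (0.029988) = 0.66667.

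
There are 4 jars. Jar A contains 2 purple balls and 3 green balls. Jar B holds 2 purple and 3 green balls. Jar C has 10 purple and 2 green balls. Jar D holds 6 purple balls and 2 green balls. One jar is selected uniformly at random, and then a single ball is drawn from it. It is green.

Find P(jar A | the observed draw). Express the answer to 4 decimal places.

The likelihood of this draw under each hypothesis: P(data | jar A) = (3/5) = 3/5; P(data | jar B) = (3/5) = 3/5; P(data | jar C) = (2/12) = 1/6; P(data | jar D) = (2/8) = 1/4.
The prior-weighted likelihoods are 1/4 · 3/5 = 3/20, 1/4 · 3/5 = 3/20, 1/4 · 1/6 = 1/24, 1/4 · 1/4 = 1/16; summing to 97/240.
Hence P(jar A | data) = (3/20) / (97/240) = 36/97.

0.3711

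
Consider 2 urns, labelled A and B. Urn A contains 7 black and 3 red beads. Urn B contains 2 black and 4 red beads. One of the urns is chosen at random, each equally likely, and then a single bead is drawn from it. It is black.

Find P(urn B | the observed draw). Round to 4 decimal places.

0.3226

The likelihood of this draw under each hypothesis: P(data | urn A) = (7/10) = 7/10; P(data | urn B) = (2/6) = 1/3.
Multiplying each by its prior: 1/2 · 7/10 = 7/20, 1/2 · 1/3 = 1/6; with total 31/60.
Therefore the posterior P(urn B | data) = (1/6) / (31/60) = 10/31.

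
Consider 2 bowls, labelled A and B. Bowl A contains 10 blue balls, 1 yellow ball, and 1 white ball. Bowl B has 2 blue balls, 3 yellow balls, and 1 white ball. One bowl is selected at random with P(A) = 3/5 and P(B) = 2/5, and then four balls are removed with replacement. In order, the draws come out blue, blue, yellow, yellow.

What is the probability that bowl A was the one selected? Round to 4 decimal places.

For each hypothesis, P(data | H) works out to: P(data | bowl A) = (10/12)(10/12)(1/12)(1/12) = 0.0048225; P(data | bowl B) = (2/6)(2/6)(3/6)(3/6) = 0.027778.
Weighting by the prior gives 3/5 · 0.0048225 = 0.0028935, 2/5 · 0.027778 = 0.011111; with total 0.014005.
So P(bowl A | data) = (0.0028935) / (0.014005) = 0.20661.

0.2066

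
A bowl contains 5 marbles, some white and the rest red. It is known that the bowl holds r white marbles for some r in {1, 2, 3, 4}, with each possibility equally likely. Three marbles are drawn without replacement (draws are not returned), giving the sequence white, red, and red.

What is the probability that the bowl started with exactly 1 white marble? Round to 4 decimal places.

0.4000

Compute the likelihood of the observed sequence for each case: P(data | r = 1) = (1/5)(4/4)(3/3) = 1/5; P(data | r = 2) = (2/5)(3/4)(2/3) = 1/5; P(data | r = 3) = (3/5)(2/4)(1/3) = 1/10; P(data | r = 4) = (4/5)(1/4)(0/3) = 0.
Weighting by the prior gives 1/4 · 1/5 = 1/20, 1/4 · 1/5 = 1/20, 1/4 · 1/10 = 1/40, 1/4 · 0 = 0; with total 1/8.
By Bayes' rule, P(r = 1 | data) = (1/20) / (1/8) = 2/5.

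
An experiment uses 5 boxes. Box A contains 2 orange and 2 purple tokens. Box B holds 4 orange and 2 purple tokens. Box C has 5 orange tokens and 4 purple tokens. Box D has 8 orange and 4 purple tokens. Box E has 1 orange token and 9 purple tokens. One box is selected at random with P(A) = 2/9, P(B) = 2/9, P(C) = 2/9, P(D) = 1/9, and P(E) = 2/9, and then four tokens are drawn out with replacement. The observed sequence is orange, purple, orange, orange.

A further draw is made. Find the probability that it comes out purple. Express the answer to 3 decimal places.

0.401

Compute the likelihood of the observed sequence for each case: P(data | box A) = (2/4)(2/4)(2/4)(2/4) = 0.0625; P(data | box B) = (4/6)(2/6)(4/6)(4/6) = 0.098765; P(data | box C) = (5/9)(4/9)(5/9)(5/9) = 0.076208; P(data | box D) = (8/12)(4/12)(8/12)(8/12) = 0.098765; P(data | box E) = (1/10)(9/10)(1/10)(1/10) = 0.0009.
Multiplying each by its prior: 2/9 · 0.0625 = 0.013889, 2/9 · 0.098765 = 0.021948, 2/9 · 0.076208 = 0.016935, 1/9 · 0.098765 = 0.010974, 2/9 · 0.0009 = 0.0002; these sum to 0.063946.
The posterior is then P(box A | data) = 0.2172, P(box B | data) = 0.34323, P(box C | data) = 0.26484, P(box D | data) = 0.17161, P(box E | data) = 0.0031276.
So P(purple next | data) = Σ P(purple next | H) P(H | data) = (1/2)(0.2172) + (1/3)(0.34323) + (4/9)(0.26484) + (1/3)(0.17161) + (9/10)(0.0031276) = 0.40073.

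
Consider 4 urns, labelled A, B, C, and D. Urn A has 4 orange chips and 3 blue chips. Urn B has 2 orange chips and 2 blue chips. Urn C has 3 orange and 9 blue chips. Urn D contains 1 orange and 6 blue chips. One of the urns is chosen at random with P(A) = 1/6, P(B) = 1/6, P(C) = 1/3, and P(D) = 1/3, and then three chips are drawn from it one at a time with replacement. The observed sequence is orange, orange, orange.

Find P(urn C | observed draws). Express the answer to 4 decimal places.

For each hypothesis, P(data | H) works out to: P(data | urn A) = (4/7)(4/7)(4/7) = 0.18659; P(data | urn B) = (2/4)(2/4)(2/4) = 0.125; P(data | urn C) = (3/12)(3/12)(3/12) = 0.015625; P(data | urn D) = (1/7)(1/7)(1/7) = 0.0029155.
The prior-weighted likelihoods are 1/6 · 0.18659 = 0.031098, 1/6 · 0.125 = 0.020833, 1/3 · 0.015625 = 0.0052083, 1/3 · 0.0029155 = 0.00097182; summing to 0.058112.
So P(urn C | data) = (0.0052083) / (0.058112) = 0.089626.

0.0896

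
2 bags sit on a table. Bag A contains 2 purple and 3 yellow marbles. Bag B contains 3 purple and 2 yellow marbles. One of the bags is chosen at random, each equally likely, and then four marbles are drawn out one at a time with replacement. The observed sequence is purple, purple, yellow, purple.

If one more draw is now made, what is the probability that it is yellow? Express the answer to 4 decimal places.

The likelihood of the observed sequence under each hypothesis: P(data | bag A) = (2/5)(2/5)(3/5)(2/5) = 24/625; P(data | bag B) = (3/5)(3/5)(2/5)(3/5) = 54/625.
Multiplying each by its prior: 1/2 · 24/625 = 12/625, 1/2 · 54/625 = 27/625; with total 39/625.
Dividing through by the total gives posterior P(bag A | data) = 4/13, P(bag B | data) = 9/13.
So P(yellow next | data) = Σ P(yellow next | H) P(H | data) = (3/5)(4/13) + (2/5)(9/13) = 6/13.

0.4615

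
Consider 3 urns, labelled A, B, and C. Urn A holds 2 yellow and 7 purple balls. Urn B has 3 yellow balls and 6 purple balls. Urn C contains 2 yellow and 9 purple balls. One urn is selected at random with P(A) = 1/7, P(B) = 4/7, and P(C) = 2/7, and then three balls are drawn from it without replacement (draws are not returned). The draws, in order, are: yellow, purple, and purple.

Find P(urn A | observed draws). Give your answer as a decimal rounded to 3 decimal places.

0.142

Compute the likelihood of the observed sequence for each case: P(data | urn A) = (2/9)(7/8)(6/7) = 0.16667; P(data | urn B) = (3/9)(6/8)(5/7) = 0.17857; P(data | urn C) = (2/11)(9/10)(8/9) = 0.14545.
Weighting by the prior gives 1/7 · 0.16667 = 0.02381, 4/7 · 0.17857 = 0.10204, 2/7 · 0.14545 = 0.041558; summing to 0.16741.
By Bayes' rule, P(urn A | data) = (0.02381) / (0.16741) = 0.14222.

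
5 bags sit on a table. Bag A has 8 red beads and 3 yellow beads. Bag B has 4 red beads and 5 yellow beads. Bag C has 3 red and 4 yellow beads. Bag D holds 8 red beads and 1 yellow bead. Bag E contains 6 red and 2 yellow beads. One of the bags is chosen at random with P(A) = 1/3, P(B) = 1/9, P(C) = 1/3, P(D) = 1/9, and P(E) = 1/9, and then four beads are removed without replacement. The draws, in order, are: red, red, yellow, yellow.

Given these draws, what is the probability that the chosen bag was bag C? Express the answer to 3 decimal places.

0.515

Compute the likelihood of the observed sequence for each case: P(data | bag A) = (8/11)(7/10)(3/9)(2/8) = 0.042424; P(data | bag B) = (4/9)(3/8)(5/7)(4/6) = 0.079365; P(data | bag C) = (3/7)(2/6)(4/5)(3/4) = 0.085714; P(data | bag D) = (8/9)(7/8)(1/7)(0/6) = 0; P(data | bag E) = (6/8)(5/7)(2/6)(1/5) = 0.035714.
The prior-weighted likelihoods are 1/3 · 0.042424 = 0.014141, 1/9 · 0.079365 = 0.0088183, 1/3 · 0.085714 = 0.028571, 1/9 · 0 = 0, 1/9 · 0.035714 = 0.0039683; with total 0.055499.
So P(bag C | data) = (0.028571) / (0.055499) = 0.51481.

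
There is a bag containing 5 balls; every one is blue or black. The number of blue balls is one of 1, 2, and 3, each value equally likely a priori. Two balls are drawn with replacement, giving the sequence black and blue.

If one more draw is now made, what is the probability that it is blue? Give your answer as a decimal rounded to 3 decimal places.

Under each hypothesis, the probability of the observed sequence is: P(data | r = 1) = (4/5)(1/5) = 4/25; P(data | r = 2) = (3/5)(2/5) = 6/25; P(data | r = 3) = (2/5)(3/5) = 6/25.
The prior-weighted likelihoods are 1/3 · 4/25 = 4/75, 1/3 · 6/25 = 2/25, 1/3 · 6/25 = 2/25; these sum to 16/75.
The posterior is then P(r = 1 | data) = 1/4, P(r = 2 | data) = 3/8, P(r = 3 | data) = 3/8.
The predictive probability is P(blue next | data) = (1/5)(1/4) + (2/5)(3/8) + (3/5)(3/8) = 17/40.

0.425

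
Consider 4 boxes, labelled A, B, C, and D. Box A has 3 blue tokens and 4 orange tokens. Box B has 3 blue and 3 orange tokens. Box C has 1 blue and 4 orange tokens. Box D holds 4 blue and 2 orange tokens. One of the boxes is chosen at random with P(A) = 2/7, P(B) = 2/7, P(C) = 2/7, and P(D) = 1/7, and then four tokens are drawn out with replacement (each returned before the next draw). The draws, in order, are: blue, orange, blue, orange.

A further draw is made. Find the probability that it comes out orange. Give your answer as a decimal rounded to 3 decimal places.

Compute the likelihood of the observed sequence for each case: P(data | box A) = (3/7)(4/7)(3/7)(4/7) = 0.059975; P(data | box B) = (3/6)(3/6)(3/6)(3/6) = 0.0625; P(data | box C) = (1/5)(4/5)(1/5)(4/5) = 0.0256; P(data | box D) = (4/6)(2/6)(4/6)(2/6) = 0.049383.
The prior-weighted likelihoods are 2/7 · 0.059975 = 0.017136, 2/7 · 0.0625 = 0.017857, 2/7 · 0.0256 = 0.0073143, 1/7 · 0.049383 = 0.0070547; these sum to 0.049362.
Dividing through by the total gives posterior P(box A | data) = 0.34715, P(box B | data) = 0.36176, P(box C | data) = 0.14818, P(box D | data) = 0.14292.
The predictive probability is P(orange next | data) = (4/7)(0.34715) + (1/2)(0.36176) + (4/5)(0.14818) + (1/3)(0.14292) = 0.54543.

0.545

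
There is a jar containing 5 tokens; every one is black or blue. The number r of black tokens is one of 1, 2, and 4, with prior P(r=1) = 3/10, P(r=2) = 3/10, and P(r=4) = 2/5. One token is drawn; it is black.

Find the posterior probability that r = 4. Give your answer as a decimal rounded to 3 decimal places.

0.640

Under each hypothesis, the probability of this draw is: P(data | r = 1) = (1/5) = 1/5; P(data | r = 2) = (2/5) = 2/5; P(data | r = 4) = (4/5) = 4/5.
The prior-weighted likelihoods are 3/10 · 1/5 = 3/50, 3/10 · 2/5 = 3/25, 2/5 · 4/5 = 8/25; summing to 1/2.
Hence P(r = 4 | data) = (8/25) / (1/2) = 16/25.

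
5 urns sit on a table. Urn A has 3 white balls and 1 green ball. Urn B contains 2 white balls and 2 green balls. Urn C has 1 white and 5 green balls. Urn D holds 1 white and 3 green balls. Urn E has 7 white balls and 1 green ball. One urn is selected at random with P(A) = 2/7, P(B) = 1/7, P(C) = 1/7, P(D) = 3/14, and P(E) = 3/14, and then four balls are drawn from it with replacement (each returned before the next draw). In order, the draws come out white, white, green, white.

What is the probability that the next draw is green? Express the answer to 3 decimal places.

0.276

The likelihood of the observed sequence under each hypothesis: P(data | urn A) = (3/4)(3/4)(1/4)(3/4) = 0.10547; P(data | urn B) = (2/4)(2/4)(2/4)(2/4) = 0.0625; P(data | urn C) = (1/6)(1/6)(5/6)(1/6) = 0.003858; P(data | urn D) = (1/4)(1/4)(3/4)(1/4) = 0.011719; P(data | urn E) = (7/8)(7/8)(1/8)(7/8) = 0.08374.
The prior-weighted likelihoods are 2/7 · 0.10547 = 0.030134, 1/7 · 0.0625 = 0.0089286, 1/7 · 0.003858 = 0.00055115, 3/14 · 0.011719 = 0.0025112, 3/14 · 0.08374 = 0.017944; summing to 0.060069.
Dividing through by the total gives posterior P(urn A | data) = 0.50165, P(urn B | data) = 0.14864, P(urn C | data) = 0.0091752, P(urn D | data) = 0.041805, P(urn E | data) = 0.29873.
The predictive probability is P(green next | data) = (1/4)(0.50165) + (1/2)(0.14864) + (5/6)(0.0091752) + (3/4)(0.041805) + (1/8)(0.29873) = 0.27607.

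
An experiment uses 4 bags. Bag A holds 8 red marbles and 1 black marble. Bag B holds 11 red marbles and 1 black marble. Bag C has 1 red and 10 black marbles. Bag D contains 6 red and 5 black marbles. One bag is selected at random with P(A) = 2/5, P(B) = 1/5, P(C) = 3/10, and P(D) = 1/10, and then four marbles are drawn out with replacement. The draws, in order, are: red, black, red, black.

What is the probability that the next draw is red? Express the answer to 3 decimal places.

0.609

Compute the likelihood of the observed sequence for each case: P(data | bag A) = (8/9)(1/9)(8/9)(1/9) = 0.0097546; P(data | bag B) = (11/12)(1/12)(11/12)(1/12) = 0.0058353; P(data | bag C) = (1/11)(10/11)(1/11)(10/11) = 0.0068301; P(data | bag D) = (6/11)(5/11)(6/11)(5/11) = 0.061471.
The prior-weighted likelihoods are 2/5 · 0.0097546 = 0.0039018, 1/5 · 0.0058353 = 0.0011671, 3/10 · 0.0068301 = 0.002049, 1/10 · 0.061471 = 0.0061471; summing to 0.013265.
Dividing through by the total gives posterior P(bag A | data) = 0.29414, P(bag B | data) = 0.087979, P(bag C | data) = 0.15447, P(bag D | data) = 0.46341.
So P(red next | data) = Σ P(red next | H) P(H | data) = (8/9)(0.29414) + (11/12)(0.087979) + (1/11)(0.15447) + (6/11)(0.46341) = 0.60892.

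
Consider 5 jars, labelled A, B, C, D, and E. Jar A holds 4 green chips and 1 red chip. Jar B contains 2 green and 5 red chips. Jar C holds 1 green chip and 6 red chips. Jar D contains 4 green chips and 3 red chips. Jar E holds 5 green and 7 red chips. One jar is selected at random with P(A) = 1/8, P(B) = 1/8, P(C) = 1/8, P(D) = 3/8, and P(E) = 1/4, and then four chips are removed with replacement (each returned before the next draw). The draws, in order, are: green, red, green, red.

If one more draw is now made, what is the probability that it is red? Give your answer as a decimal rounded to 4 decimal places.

Under each hypothesis, the probability of the observed sequence is: P(data | jar A) = (4/5)(1/5)(4/5)(1/5) = 0.0256; P(data | jar B) = (2/7)(5/7)(2/7)(5/7) = 0.041649; P(data | jar C) = (1/7)(6/7)(1/7)(6/7) = 0.014994; P(data | jar D) = (4/7)(3/7)(4/7)(3/7) = 0.059975; P(data | jar E) = (5/12)(7/12)(5/12)(7/12) = 0.059076.
Weighting by the prior gives 1/8 · 0.0256 = 0.0032, 1/8 · 0.041649 = 0.0052062, 1/8 · 0.014994 = 0.0018742, 3/8 · 0.059975 = 0.022491, 1/4 · 0.059076 = 0.014769; summing to 0.04754.
Normalising, the posterior is P(jar A | data) = 0.067312, P(jar B | data) = 0.10951, P(jar C | data) = 0.039424, P(jar D | data) = 0.47309, P(jar E | data) = 0.31066.
The predictive probability is P(red next | data) = (1/5)(0.067312) + (5/7)(0.10951) + (6/7)(0.039424) + (3/7)(0.47309) + (7/12)(0.31066) = 0.50945.

0.5094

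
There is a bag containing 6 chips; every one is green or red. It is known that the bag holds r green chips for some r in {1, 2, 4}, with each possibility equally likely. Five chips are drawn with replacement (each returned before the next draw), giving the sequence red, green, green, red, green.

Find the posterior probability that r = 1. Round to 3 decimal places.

0.061

Compute the likelihood of the observed sequence for each case: P(data | r = 1) = (5/6)(1/6)(1/6)(5/6)(1/6) = 0.003215; P(data | r = 2) = (4/6)(2/6)(2/6)(4/6)(2/6) = 0.016461; P(data | r = 4) = (2/6)(4/6)(4/6)(2/6)(4/6) = 0.032922.
Multiplying each by its prior: 1/3 · 0.003215 = 0.0010717, 1/3 · 0.016461 = 0.005487, 1/3 · 0.032922 = 0.010974; these sum to 0.017533.
So P(r = 1 | data) = (0.0010717) / (0.017533) = 0.061125.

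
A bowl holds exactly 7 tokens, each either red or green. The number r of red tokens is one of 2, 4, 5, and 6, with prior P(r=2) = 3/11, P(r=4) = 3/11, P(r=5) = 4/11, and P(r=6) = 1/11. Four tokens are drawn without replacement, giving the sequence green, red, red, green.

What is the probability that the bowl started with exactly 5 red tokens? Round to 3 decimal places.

0.323

For each hypothesis, P(data | H) works out to: P(data | r = 2) = (5/7)(2/6)(1/5)(4/4) = 0.047619; P(data | r = 4) = (3/7)(4/6)(3/5)(2/4) = 0.085714; P(data | r = 5) = (2/7)(5/6)(4/5)(1/4) = 0.047619; P(data | r = 6) = (1/7)(6/6)(5/5)(0/4) = 0.
Weighting by the prior gives 3/11 · 0.047619 = 0.012987, 3/11 · 0.085714 = 0.023377, 4/11 · 0.047619 = 0.017316, 1/11 · 0 = 0; these sum to 0.05368.
Hence P(r = 5 | data) = (0.017316) / (0.05368) = 0.32258.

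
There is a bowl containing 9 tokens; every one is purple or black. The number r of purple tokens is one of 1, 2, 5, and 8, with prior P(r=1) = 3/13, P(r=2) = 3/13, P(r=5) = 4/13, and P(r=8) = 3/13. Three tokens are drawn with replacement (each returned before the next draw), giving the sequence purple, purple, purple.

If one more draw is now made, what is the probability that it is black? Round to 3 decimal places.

0.201

Under each hypothesis, the probability of the observed sequence is: P(data | r = 1) = (1/9)(1/9)(1/9) = 0.0013717; P(data | r = 2) = (2/9)(2/9)(2/9) = 0.010974; P(data | r = 5) = (5/9)(5/9)(5/9) = 0.17147; P(data | r = 8) = (8/9)(8/9)(8/9) = 0.70233.
Multiplying each by its prior: 3/13 · 0.0013717 = 0.00031656, 3/13 · 0.010974 = 0.0025324, 4/13 · 0.17147 = 0.052759, 3/13 · 0.70233 = 0.16208; these sum to 0.21768.
Normalising, the posterior is P(r = 1 | data) = 0.0014542, P(r = 2 | data) = 0.011634, P(r = 5 | data) = 0.24237, P(r = 8 | data) = 0.74455.
The predictive probability is P(black next | data) = (8/9)(0.0014542) + (7/9)(0.011634) + (4/9)(0.24237) + (1/9)(0.74455) = 0.20079.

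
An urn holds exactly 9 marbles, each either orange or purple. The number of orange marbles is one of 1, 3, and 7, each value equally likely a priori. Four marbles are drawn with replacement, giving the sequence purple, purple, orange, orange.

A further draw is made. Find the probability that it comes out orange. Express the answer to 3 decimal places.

The likelihood of the observed sequence under each hypothesis: P(data | r = 1) = (8/9)(8/9)(1/9)(1/9) = 0.0097546; P(data | r = 3) = (6/9)(6/9)(3/9)(3/9) = 0.049383; P(data | r = 7) = (2/9)(2/9)(7/9)(7/9) = 0.029873.
Multiplying each by its prior: 1/3 · 0.0097546 = 0.0032515, 1/3 · 0.049383 = 0.016461, 1/3 · 0.029873 = 0.0099578; with total 0.02967.
Normalising, the posterior is P(r = 1 | data) = 0.10959, P(r = 3 | data) = 0.55479, P(r = 7 | data) = 0.33562.
Averaging over the posterior, P(orange next | data) = (1/9)(0.10959) + (1/3)(0.55479) + (7/9)(0.33562) = 0.45814.

0.458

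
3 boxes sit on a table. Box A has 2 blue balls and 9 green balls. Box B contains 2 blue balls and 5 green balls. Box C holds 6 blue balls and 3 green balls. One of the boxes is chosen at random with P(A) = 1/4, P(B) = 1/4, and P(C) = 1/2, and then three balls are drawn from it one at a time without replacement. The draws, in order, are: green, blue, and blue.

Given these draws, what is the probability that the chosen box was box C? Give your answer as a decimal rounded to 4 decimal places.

Compute the likelihood of the observed sequence for each case: P(data | box A) = (9/11)(2/10)(1/9) = 0.018182; P(data | box B) = (5/7)(2/6)(1/5) = 0.047619; P(data | box C) = (3/9)(6/8)(5/7) = 0.17857.
The prior-weighted likelihoods are 1/4 · 0.018182 = 0.0045455, 1/4 · 0.047619 = 0.011905, 1/2 · 0.17857 = 0.089286; summing to 0.10574.
Hence P(box C | data) = (0.089286) / (0.10574) = 0.84442.

0.8444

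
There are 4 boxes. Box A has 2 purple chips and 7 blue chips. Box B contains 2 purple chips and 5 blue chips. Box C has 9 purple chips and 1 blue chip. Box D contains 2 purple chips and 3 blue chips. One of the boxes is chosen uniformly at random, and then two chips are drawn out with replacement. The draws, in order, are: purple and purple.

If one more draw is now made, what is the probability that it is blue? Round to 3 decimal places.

0.249

The likelihood of the observed sequence under each hypothesis: P(data | box A) = (2/9)(2/9) = 0.049383; P(data | box B) = (2/7)(2/7) = 0.081633; P(data | box C) = (9/10)(9/10) = 0.81; P(data | box D) = (2/5)(2/5) = 0.16.
Multiplying each by its prior: 1/4 · 0.049383 = 0.012346, 1/4 · 0.081633 = 0.020408, 1/4 · 0.81 = 0.2025, 1/4 · 0.16 = 0.04; these sum to 0.27525.
Normalising, the posterior is P(box A | data) = 0.044852, P(box B | data) = 0.074143, P(box C | data) = 0.73568, P(box D | data) = 0.14532.
The predictive probability is P(blue next | data) = (7/9)(0.044852) + (5/7)(0.074143) + (1/10)(0.73568) + (3/5)(0.14532) = 0.2486.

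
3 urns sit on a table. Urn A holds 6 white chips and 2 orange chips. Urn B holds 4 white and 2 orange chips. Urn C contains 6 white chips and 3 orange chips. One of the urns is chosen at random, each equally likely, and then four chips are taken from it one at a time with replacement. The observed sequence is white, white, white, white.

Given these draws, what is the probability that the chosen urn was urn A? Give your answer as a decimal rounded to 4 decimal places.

0.4447

Under each hypothesis, the probability of the observed sequence is: P(data | urn A) = (6/8)(6/8)(6/8)(6/8) = 0.31641; P(data | urn B) = (4/6)(4/6)(4/6)(4/6) = 0.19753; P(data | urn C) = (6/9)(6/9)(6/9)(6/9) = 0.19753.
Weighting by the prior gives 1/3 · 0.31641 = 0.10547, 1/3 · 0.19753 = 0.065844, 1/3 · 0.19753 = 0.065844; summing to 0.23716.
Therefore the posterior P(urn A | data) = (0.10547) / (0.23716) = 0.44472.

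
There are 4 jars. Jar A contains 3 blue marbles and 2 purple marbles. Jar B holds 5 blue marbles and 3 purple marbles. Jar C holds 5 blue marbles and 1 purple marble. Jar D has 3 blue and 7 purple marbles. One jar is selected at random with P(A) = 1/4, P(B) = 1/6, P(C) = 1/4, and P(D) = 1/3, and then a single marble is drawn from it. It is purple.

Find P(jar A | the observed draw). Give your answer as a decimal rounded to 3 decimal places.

0.229

For each hypothesis, P(data | H) works out to: P(data | jar A) = (2/5) = 2/5; P(data | jar B) = (3/8) = 3/8; P(data | jar C) = (1/6) = 1/6; P(data | jar D) = (7/10) = 7/10.
The prior-weighted likelihoods are 1/4 · 2/5 = 1/10, 1/6 · 3/8 = 1/16, 1/4 · 1/6 = 1/24, 1/3 · 7/10 = 7/30; with total 7/16.
By Bayes' rule, P(jar A | data) = (1/10) / (7/16) = 8/35.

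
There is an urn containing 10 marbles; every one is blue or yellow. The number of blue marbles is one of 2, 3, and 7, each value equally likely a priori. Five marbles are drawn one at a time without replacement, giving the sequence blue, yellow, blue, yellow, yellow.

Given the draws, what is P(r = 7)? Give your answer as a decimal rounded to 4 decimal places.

For each hypothesis, P(data | H) works out to: P(data | r = 2) = (2/10)(8/9)(1/8)(7/7)(6/6) = 1/45; P(data | r = 3) = (3/10)(7/9)(2/8)(6/7)(5/6) = 1/24; P(data | r = 7) = (7/10)(3/9)(6/8)(2/7)(1/6) = 1/120.
Weighting by the prior gives 1/3 · 1/45 = 1/135, 1/3 · 1/24 = 1/72, 1/3 · 1/120 = 1/360; these sum to 13/540.
By Bayes' rule, P(r = 7 | data) = (1/360) / (13/540) = 3/26.

0.1154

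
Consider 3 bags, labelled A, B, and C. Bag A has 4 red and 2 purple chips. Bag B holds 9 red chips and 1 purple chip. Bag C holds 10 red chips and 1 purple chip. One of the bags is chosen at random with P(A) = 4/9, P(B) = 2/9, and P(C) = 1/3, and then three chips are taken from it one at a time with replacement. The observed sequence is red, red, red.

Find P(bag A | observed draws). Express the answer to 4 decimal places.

0.2420

Under each hypothesis, the probability of the observed sequence is: P(data | bag A) = (4/6)(4/6)(4/6) = 0.2963; P(data | bag B) = (9/10)(9/10)(9/10) = 0.729; P(data | bag C) = (10/11)(10/11)(10/11) = 0.75131.
Weighting by the prior gives 4/9 · 0.2963 = 0.13169, 2/9 · 0.729 = 0.162, 1/3 · 0.75131 = 0.25044; summing to 0.54413.
By Bayes' rule, P(bag A | data) = (0.13169) / (0.54413) = 0.24202.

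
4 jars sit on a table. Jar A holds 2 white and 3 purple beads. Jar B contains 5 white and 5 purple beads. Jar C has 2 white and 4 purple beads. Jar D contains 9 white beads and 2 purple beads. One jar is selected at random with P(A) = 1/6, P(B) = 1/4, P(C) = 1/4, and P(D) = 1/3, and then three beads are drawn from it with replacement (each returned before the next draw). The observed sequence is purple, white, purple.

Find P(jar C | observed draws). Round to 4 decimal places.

Under each hypothesis, the probability of the observed sequence is: P(data | jar A) = (3/5)(2/5)(3/5) = 0.144; P(data | jar B) = (5/10)(5/10)(5/10) = 0.125; P(data | jar C) = (4/6)(2/6)(4/6) = 0.14815; P(data | jar D) = (2/11)(9/11)(2/11) = 0.027047.
The prior-weighted likelihoods are 1/6 · 0.144 = 0.024, 1/4 · 0.125 = 0.03125, 1/4 · 0.14815 = 0.037037, 1/3 · 0.027047 = 0.0090158; summing to 0.1013.
By Bayes' rule, P(jar C | data) = (0.037037) / (0.1013) = 0.36561.

0.3656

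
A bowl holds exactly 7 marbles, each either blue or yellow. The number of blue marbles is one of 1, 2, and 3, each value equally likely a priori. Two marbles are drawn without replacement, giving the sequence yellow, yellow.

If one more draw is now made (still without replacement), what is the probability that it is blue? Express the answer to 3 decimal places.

0.342

Under each hypothesis, the probability of the observed sequence is: P(data | r = 1) = (6/7)(5/6) = 5/7; P(data | r = 2) = (5/7)(4/6) = 10/21; P(data | r = 3) = (4/7)(3/6) = 2/7.
The prior-weighted likelihoods are 1/3 · 5/7 = 5/21, 1/3 · 10/21 = 10/63, 1/3 · 2/7 = 2/21; with total 31/63.
The posterior is then P(r = 1 | data) = 15/31, P(r = 2 | data) = 10/31, P(r = 3 | data) = 6/31.
So P(blue next | data) = Σ P(blue next | H) P(H | data) = (1/5)(15/31) + (2/5)(10/31) + (3/5)(6/31) = 53/155.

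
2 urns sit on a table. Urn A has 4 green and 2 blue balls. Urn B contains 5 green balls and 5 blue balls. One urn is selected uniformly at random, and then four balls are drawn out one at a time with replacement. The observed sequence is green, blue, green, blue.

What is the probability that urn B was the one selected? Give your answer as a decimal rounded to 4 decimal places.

0.5586

For each hypothesis, P(data | H) works out to: P(data | urn A) = (4/6)(2/6)(4/6)(2/6) = 0.049383; P(data | urn B) = (5/10)(5/10)(5/10)(5/10) = 0.0625.
The prior-weighted likelihoods are 1/2 · 0.049383 = 0.024691, 1/2 · 0.0625 = 0.03125; with total 0.055941.
Therefore the posterior P(urn B | data) = (0.03125) / (0.055941) = 0.55862.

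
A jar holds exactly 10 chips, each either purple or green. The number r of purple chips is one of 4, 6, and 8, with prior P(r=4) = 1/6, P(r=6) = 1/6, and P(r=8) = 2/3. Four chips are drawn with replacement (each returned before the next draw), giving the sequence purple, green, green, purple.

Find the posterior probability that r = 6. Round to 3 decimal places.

The likelihood of the observed sequence under each hypothesis: P(data | r = 4) = (4/10)(6/10)(6/10)(4/10) = 0.0576; P(data | r = 6) = (6/10)(4/10)(4/10)(6/10) = 0.0576; P(data | r = 8) = (8/10)(2/10)(2/10)(8/10) = 0.0256.
The prior-weighted likelihoods are 1/6 · 0.0576 = 0.0096, 1/6 · 0.0576 = 0.0096, 2/3 · 0.0256 = 0.017067; with total 0.036267.
Hence P(r = 6 | data) = (0.0096) / (0.036267) = 0.26471.

0.265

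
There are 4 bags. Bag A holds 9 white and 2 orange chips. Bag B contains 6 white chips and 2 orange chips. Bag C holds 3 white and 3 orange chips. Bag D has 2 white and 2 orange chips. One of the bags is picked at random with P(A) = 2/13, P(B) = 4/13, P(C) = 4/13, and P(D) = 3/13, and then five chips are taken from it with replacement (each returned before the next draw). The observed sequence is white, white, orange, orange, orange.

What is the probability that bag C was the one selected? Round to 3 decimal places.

0.477

Under each hypothesis, the probability of the observed sequence is: P(data | bag A) = (9/11)(9/11)(2/11)(2/11)(2/11) = 0.0040236; P(data | bag B) = (6/8)(6/8)(2/8)(2/8)(2/8) = 0.0087891; P(data | bag C) = (3/6)(3/6)(3/6)(3/6)(3/6) = 0.03125; P(data | bag D) = (2/4)(2/4)(2/4)(2/4)(2/4) = 0.03125.
The prior-weighted likelihoods are 2/13 · 0.0040236 = 0.00061901, 4/13 · 0.0087891 = 0.0027043, 4/13 · 0.03125 = 0.0096154, 3/13 · 0.03125 = 0.0072115; with total 0.02015.
Therefore the posterior P(bag C | data) = (0.0096154) / (0.02015) = 0.47718.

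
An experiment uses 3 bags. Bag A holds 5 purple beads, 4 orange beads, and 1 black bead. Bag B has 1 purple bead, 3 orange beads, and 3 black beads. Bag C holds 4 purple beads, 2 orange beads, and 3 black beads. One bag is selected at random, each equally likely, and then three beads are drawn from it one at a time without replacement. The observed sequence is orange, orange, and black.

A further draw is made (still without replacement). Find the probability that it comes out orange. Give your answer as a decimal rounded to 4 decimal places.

0.2292

The likelihood of the observed sequence under each hypothesis: P(data | bag A) = (4/10)(3/9)(1/8) = 1/60; P(data | bag B) = (3/7)(2/6)(3/5) = 3/35; P(data | bag C) = (2/9)(1/8)(3/7) = 1/84.
The prior-weighted likelihoods are 1/3 · 1/60 = 1/180, 1/3 · 3/35 = 1/35, 1/3 · 1/84 = 1/252; with total 4/105.
The posterior is then P(bag A | data) = 7/48, P(bag B | data) = 3/4, P(bag C | data) = 5/48.
The predictive probability is P(orange next | data) = (2/7)(7/48) + (1/4)(3/4) + (0)(5/48) = 11/48.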